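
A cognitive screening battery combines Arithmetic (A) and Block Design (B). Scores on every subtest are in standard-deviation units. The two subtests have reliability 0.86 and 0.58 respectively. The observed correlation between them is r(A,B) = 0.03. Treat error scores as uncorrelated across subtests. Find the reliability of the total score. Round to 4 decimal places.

0.7282

Var(A+B) = 2 + 2·[0.03] = 2 + 0.06 = 2.06.
Because errors are independent across components, Cov(Tᵢ,Tⱼ) = Cov(Xᵢ,Xⱼ); the off-diagonal part of the true-score variance is the same as above.
True-score variance = [0.86 + 0.58] + 0.06 = 1.44 + 0.06 = 1.5.
Reliability = 1.5 / 2.06 = 0.7282.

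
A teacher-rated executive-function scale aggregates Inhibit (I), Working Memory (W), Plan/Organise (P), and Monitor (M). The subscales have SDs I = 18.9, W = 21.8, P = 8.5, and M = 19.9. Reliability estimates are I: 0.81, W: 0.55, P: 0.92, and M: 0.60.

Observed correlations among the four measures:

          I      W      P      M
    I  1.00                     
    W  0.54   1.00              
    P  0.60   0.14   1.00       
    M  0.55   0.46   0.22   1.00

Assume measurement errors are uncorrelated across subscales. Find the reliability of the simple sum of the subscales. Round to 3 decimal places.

0.845

Var(I+W+P+M) = 18.9² + 21.8² + 8.5² + 19.9² + 2·[18.9·21.8·0.54 + 18.9·8.5·0.60 + 18.9·19.9·0.55 + 21.8·8.5·0.14 + 21.8·19.9·0.46 + 8.5·19.9·0.22] = 1300.71 + 1576.91 = 2877.62.
Under uncorrelated errors the observed covariances equal the true-score covariances, so only the own-variance terms attenuate.
True-score variance = [18.9²·0.81 + 21.8²·0.55 + 8.5²·0.92 + 19.9²·0.60] + 1576.91 = 854.798 + 1576.91 = 2431.71.
Reliability = 2431.71 / 2877.62 = 0.845.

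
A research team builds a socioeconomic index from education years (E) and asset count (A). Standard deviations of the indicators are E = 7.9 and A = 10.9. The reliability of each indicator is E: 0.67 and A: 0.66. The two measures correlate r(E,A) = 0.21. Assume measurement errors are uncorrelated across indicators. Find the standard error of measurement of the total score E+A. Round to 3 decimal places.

7.810

Var(total) = 181.22 + 36.1662 = 217.386.
True-score variance = 120.229 + 36.1662 = 156.396, so reliability = 0.7194.
Error variance = 217.386 − 156.396 = 60.9907; SEM = √60.9907 = 7.810.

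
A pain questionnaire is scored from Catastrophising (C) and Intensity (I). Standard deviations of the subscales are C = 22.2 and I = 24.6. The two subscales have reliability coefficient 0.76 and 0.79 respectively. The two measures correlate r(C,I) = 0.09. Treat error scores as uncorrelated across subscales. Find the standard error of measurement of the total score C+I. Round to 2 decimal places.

15.66

Var(total) = 1098 + 98.3016 = 1196.3.
True-score variance = 852.635 + 98.3016 = 950.936, so reliability = 0.7949.
Error variance = 1196.3 − 950.936 = 245.365; SEM = √245.365 = 15.66.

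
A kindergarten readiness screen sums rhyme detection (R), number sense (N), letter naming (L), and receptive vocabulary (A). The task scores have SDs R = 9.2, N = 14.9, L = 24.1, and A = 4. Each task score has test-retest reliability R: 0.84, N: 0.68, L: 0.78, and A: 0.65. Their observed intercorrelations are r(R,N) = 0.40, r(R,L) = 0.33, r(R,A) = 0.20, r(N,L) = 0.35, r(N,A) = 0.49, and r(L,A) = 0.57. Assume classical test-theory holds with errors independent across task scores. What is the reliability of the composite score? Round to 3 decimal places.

0.863

Var(R+N+L+A) = 9.2² + 14.9² + 24.1² + 4² + 2·[9.2·14.9·0.40 + 9.2·24.1·0.33 + 9.2·4·0.20 + 14.9·24.1·0.35 + 14.9·4·0.49 + 24.1·4·0.57] = 903.46 + 690.386 = 1593.85.
Under uncorrelated errors the observed covariances equal the true-score covariances, so only the own-variance terms attenuate.
True-score variance = [9.2²·0.84 + 14.9²·0.68 + 24.1²·0.78 + 4²·0.65] + 690.386 = 685.496 + 690.386 = 1375.88.
Reliability = 1375.88 / 1593.85 = 0.863.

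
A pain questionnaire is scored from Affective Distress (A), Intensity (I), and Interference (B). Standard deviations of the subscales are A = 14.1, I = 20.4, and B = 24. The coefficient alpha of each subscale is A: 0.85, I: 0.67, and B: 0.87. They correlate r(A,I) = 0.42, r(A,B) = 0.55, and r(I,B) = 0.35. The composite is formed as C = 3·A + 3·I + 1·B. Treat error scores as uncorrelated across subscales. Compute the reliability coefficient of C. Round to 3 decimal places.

0.849

Var(C) = 3²·14.1² + 3²·20.4² + 24² + 2·[9·14.1·20.4·0.42 + 3·14.1·24·0.55 + 3·20.4·24·0.35] = 6110.73 + 4319.44 = 10430.2.
Because errors are independent across components, Cov(Tᵢ,Tⱼ) = Cov(Xᵢ,Xⱼ); the off-diagonal part of the true-score variance is the same as above.
True-score variance = [3²·14.1²·0.85 + 3²·20.4²·0.67 + 24²·0.87] + 4319.44 = 4531.46 + 4319.44 = 8850.9.
Reliability = 8850.9 / 10430.2 = 0.849.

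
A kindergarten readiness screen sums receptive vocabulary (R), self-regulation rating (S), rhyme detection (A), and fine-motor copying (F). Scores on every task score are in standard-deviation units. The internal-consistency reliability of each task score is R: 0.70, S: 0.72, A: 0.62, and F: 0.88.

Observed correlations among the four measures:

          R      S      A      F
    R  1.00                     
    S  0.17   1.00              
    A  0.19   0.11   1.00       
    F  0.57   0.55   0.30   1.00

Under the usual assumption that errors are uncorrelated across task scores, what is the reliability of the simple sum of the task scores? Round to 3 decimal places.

0.861

Var(R+S+A+F) = 4 + 2·[0.17 + 0.19 + 0.57 + 0.11 + 0.55 + 0.30] = 4 + 3.78 = 7.78.
With uncorrelated errors the cross-covariances are all true-score covariance, so they carry over unchanged; only the diagonal terms shrink to ρᵢσᵢ².
True-score variance = [0.70 + 0.72 + 0.62 + 0.88] + 3.78 = 2.92 + 3.78 = 6.7.
Reliability = 6.7 / 7.78 = 0.861.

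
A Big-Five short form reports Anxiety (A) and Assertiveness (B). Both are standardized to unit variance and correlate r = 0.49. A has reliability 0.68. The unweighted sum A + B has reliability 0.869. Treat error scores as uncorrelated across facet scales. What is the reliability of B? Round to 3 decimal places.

Var(A+B) = 2 + 2·0.49 = 2.980.
True-score variance = ρ_A + ρ_B + 2·0.49, so 0.869 = (0.68 + ρ_B + 0.98) / 2.980.
ρ_B = 0.869·2.980 − 0.68 − 0.98 = 0.930.

0.930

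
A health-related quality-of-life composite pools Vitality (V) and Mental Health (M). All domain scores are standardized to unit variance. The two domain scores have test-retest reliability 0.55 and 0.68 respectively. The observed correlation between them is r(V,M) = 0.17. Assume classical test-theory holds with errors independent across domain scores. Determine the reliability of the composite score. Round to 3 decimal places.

Var(V+M) = 2 + 2·[0.17] = 2 + 0.34 = 2.34.
With uncorrelated errors the cross-covariances are all true-score covariance, so they carry over unchanged; only the diagonal terms shrink to ρᵢσᵢ².
True-score variance = [0.55 + 0.68] + 0.34 = 1.23 + 0.34 = 1.57.
Reliability = 1.57 / 2.34 = 0.671.

0.671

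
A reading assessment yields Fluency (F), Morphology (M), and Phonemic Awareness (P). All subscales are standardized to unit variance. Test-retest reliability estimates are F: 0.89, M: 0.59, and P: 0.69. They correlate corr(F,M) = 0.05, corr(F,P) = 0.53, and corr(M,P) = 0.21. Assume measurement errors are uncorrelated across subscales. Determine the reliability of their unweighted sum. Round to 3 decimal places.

0.819

Var(F+M+P) = 3 + 2·[0.05 + 0.53 + 0.21] = 3 + 1.58 = 4.58.
With uncorrelated errors the cross-covariances are all true-score covariance, so they carry over unchanged; only the diagonal terms shrink to ρᵢσᵢ².
True-score variance = [0.89 + 0.59 + 0.69] + 1.58 = 2.17 + 1.58 = 3.75.
Reliability = 3.75 / 4.58 = 0.819.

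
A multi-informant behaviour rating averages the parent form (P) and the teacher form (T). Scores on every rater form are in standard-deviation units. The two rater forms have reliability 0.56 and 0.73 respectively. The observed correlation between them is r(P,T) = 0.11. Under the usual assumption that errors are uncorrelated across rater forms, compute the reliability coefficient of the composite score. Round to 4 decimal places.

Var(P+T) = 2 + 2·[0.11] = 2 + 0.22 = 2.22.
With uncorrelated errors the cross-covariances are all true-score covariance, so they carry over unchanged; only the diagonal terms shrink to ρᵢσᵢ².
True-score variance = [0.56 + 0.73] + 0.22 = 1.29 + 0.22 = 1.51.
Reliability = 1.51 / 2.22 = 0.6802.

0.6802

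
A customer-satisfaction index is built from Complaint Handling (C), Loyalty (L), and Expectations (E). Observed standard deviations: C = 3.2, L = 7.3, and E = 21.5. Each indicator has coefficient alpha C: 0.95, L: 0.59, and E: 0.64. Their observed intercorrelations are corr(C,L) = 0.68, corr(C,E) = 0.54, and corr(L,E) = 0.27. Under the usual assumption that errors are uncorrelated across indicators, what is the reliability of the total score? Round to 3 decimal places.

Var(C+L+E) = 3.2² + 7.3² + 21.5² + 2·[3.2·7.3·0.68 + 3.2·21.5·0.54 + 7.3·21.5·0.27] = 525.78 + 190.827 = 716.607.
Under uncorrelated errors the observed covariances equal the true-score covariances, so only the own-variance terms attenuate.
True-score variance = [3.2²·0.95 + 7.3²·0.59 + 21.5²·0.64] + 190.827 = 337.009 + 190.827 = 527.836.
Reliability = 527.836 / 716.607 = 0.737.

0.737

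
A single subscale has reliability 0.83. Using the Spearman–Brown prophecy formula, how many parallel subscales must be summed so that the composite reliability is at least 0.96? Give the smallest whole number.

k ≥ ρ*(1−ρ₁)/(ρ₁(1−ρ*)) = 0.96·0.17 / (0.83·0.04) = 4.916.
Smallest integer k = 5.

5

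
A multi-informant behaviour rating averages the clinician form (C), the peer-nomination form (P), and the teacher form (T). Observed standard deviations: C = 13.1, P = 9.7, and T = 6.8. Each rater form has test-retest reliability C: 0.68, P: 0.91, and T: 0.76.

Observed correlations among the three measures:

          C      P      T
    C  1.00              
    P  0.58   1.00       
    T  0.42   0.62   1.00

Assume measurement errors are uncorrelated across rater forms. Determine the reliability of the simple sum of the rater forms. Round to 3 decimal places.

Var(C+P+T) = 13.1² + 9.7² + 6.8² + 2·[13.1·9.7·0.58 + 13.1·6.8·0.42 + 9.7·6.8·0.62] = 311.94 + 304.019 = 615.959.
Under uncorrelated errors the observed covariances equal the true-score covariances, so only the own-variance terms attenuate.
True-score variance = [13.1²·0.68 + 9.7²·0.91 + 6.8²·0.76] + 304.019 = 237.459 + 304.019 = 541.478.
Reliability = 541.478 / 615.959 = 0.879.

0.879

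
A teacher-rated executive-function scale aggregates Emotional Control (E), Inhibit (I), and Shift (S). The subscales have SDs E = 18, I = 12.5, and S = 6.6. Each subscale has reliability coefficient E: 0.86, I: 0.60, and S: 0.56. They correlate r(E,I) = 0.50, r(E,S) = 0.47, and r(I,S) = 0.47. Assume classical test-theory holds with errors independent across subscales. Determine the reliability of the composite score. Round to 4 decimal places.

0.8646

Var(E+I+S) = 18² + 12.5² + 6.6² + 2·[18·12.5·0.50 + 18·6.6·0.47 + 12.5·6.6·0.47] = 523.81 + 414.222 = 938.032.
With uncorrelated errors the cross-covariances are all true-score covariance, so they carry over unchanged; only the diagonal terms shrink to ρᵢσᵢ².
True-score variance = [18²·0.86 + 12.5²·0.60 + 6.6²·0.56] + 414.222 = 396.784 + 414.222 = 811.006.
Reliability = 811.006 / 938.032 = 0.8646.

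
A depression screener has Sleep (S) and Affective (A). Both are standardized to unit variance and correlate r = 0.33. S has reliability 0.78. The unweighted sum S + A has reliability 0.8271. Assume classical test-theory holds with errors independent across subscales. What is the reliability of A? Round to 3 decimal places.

0.760

Var(S+A) = 2 + 2·0.33 = 2.660.
True-score variance = ρ_S + ρ_A + 2·0.33, so 0.8271 = (0.78 + ρ_A + 0.66) / 2.660.
ρ_A = 0.8271·2.660 − 0.78 − 0.66 = 0.760.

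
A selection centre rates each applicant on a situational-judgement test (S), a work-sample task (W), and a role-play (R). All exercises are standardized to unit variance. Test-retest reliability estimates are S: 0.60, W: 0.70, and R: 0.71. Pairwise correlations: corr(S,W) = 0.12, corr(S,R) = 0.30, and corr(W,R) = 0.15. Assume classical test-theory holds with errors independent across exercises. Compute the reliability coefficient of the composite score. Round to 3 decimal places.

Var(S+W+R) = 3 + 2·[0.12 + 0.30 + 0.15] = 3 + 1.14 = 4.14.
Under uncorrelated errors the observed covariances equal the true-score covariances, so only the own-variance terms attenuate.
True-score variance = [0.60 + 0.70 + 0.71] + 1.14 = 2.01 + 1.14 = 3.15.
Reliability = 3.15 / 4.14 = 0.761.

0.761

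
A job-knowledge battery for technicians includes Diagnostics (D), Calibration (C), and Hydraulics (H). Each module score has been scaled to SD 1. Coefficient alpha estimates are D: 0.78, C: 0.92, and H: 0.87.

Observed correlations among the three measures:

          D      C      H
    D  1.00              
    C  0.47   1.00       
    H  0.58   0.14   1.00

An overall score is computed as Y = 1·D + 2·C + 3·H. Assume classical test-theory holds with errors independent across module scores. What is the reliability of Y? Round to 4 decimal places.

0.9187

Var(Y) = 1 + 2² + 3² + 2·[2·0.47 + 3·0.58 + 6·0.14] = 14 + 7.04 = 21.04.
Because errors are independent across components, Cov(Tᵢ,Tⱼ) = Cov(Xᵢ,Xⱼ); the off-diagonal part of the true-score variance is the same as above.
True-score variance = [0.78 + 2²·0.92 + 3²·0.87] + 7.04 = 12.29 + 7.04 = 19.33.
Reliability = 19.33 / 21.04 = 0.9187.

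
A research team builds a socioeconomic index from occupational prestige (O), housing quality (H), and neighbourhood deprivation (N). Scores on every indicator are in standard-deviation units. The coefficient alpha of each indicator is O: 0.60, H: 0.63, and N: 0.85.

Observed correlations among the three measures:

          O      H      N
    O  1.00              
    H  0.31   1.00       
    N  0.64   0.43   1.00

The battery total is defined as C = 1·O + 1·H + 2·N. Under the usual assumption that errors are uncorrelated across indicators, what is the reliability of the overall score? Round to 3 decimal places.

Var(C) = 1 + 1 + 2² + 2·[0.31 + 2·0.64 + 2·0.43] = 6 + 4.9 = 10.9.
With uncorrelated errors the cross-covariances are all true-score covariance, so they carry over unchanged; only the diagonal terms shrink to ρᵢσᵢ².
True-score variance = [0.60 + 0.63 + 2²·0.85] + 4.9 = 4.63 + 4.9 = 9.53.
Reliability = 9.53 / 10.9 = 0.874.

0.874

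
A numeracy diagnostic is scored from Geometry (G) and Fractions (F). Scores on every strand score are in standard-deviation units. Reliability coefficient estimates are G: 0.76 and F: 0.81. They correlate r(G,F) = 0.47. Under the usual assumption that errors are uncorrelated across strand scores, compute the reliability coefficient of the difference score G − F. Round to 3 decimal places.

Var(G−F) = 1 + 1 − 2·0.47 = 2 − 0.94 = 1.06.
With uncorrelated errors the cross-covariances are all true-score covariance, so they carry over unchanged; only the diagonal terms shrink to ρᵢσᵢ².
True-score variance = [0.76 + 0.81] − 0.94 = 1.57 − 0.94 = 0.63.
Reliability = 0.63 / 1.06 = 0.594.

0.594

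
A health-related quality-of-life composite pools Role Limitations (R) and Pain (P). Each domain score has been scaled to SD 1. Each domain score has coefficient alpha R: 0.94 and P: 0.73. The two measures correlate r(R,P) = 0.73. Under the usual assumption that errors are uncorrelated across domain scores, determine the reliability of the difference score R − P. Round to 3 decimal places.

0.389

Var(R−P) = 1 + 1 − 2·0.73 = 2 − 1.46 = 0.54.
Under uncorrelated errors the observed covariances equal the true-score covariances, so only the own-variance terms attenuate.
True-score variance = [0.94 + 0.73] − 1.46 = 1.67 − 1.46 = 0.21.
Reliability = 0.21 / 0.54 = 0.389.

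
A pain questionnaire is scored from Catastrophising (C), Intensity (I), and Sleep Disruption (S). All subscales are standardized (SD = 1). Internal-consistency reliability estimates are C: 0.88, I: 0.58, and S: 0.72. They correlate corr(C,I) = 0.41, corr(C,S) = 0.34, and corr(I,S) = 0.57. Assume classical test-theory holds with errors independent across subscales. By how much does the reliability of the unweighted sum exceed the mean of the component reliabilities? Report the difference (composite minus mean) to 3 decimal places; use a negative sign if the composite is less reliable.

0.128

Var(sum) = 3 + 2.64 = 5.64; true-score variance = 2.18 + 2.64 = 4.82; composite reliability = 0.8546.
Mean component reliability = 0.7267.
Difference = 0.8546 − 0.7267 = 0.128.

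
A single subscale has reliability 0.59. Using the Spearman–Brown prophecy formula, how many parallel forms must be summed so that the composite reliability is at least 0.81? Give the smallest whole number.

3

k ≥ ρ*(1−ρ₁)/(ρ₁(1−ρ*)) = 0.81·0.41 / (0.59·0.19) = 2.963.
Smallest integer k = 3.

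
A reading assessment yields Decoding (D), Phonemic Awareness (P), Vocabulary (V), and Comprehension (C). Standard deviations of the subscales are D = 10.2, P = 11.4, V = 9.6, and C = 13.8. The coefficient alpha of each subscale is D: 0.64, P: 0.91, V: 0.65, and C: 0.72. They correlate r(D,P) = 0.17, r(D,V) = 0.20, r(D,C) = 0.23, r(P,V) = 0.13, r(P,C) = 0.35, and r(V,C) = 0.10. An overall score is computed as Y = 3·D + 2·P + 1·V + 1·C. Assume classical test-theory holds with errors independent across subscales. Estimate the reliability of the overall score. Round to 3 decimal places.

Var(Y) = 3²·10.2² + 2²·11.4² + 9.6² + 13.8² + 2·[6·10.2·11.4·0.17 + 3·10.2·9.6·0.20 + 3·10.2·13.8·0.23 + 2·11.4·9.6·0.13 + 2·11.4·13.8·0.35 + 9.6·13.8·0.10] = 1738.8 + 852.617 = 2591.42.
Because errors are independent across components, Cov(Tᵢ,Tⱼ) = Cov(Xᵢ,Xⱼ); the off-diagonal part of the true-score variance is the same as above.
True-score variance = [3²·10.2²·0.64 + 2²·11.4²·0.91 + 9.6²·0.65 + 13.8²·0.72] + 852.617 = 1269.35 + 852.617 = 2121.96.
Reliability = 2121.96 / 2591.42 = 0.819.

0.819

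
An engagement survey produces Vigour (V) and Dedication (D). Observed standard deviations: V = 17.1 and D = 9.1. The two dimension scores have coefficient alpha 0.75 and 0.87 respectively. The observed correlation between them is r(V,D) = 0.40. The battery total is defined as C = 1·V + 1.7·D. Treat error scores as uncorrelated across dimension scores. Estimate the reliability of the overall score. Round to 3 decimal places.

Var(C) = 17.1² + 1.7²·9.1² + 2·[1.7·17.1·9.1·0.40] = 531.731 + 211.63 = 743.361.
Because errors are independent across components, Cov(Tᵢ,Tⱼ) = Cov(Xᵢ,Xⱼ); the off-diagonal part of the true-score variance is the same as above.
True-score variance = [17.1²·0.75 + 1.7²·9.1²·0.87] + 211.63 = 427.517 + 211.63 = 639.146.
Reliability = 639.146 / 743.361 = 0.860.

0.860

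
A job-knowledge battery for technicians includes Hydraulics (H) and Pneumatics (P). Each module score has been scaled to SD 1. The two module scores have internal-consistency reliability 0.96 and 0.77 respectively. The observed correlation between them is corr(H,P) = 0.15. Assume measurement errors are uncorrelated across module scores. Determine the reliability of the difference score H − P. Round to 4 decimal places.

Var(H−P) = 1 + 1 − 2·0.15 = 2 − 0.3 = 1.7.
Under uncorrelated errors the observed covariances equal the true-score covariances, so only the own-variance terms attenuate.
True-score variance = [0.96 + 0.77] − 0.3 = 1.73 − 0.3 = 1.43.
Reliability = 1.43 / 1.7 = 0.8412.

0.8412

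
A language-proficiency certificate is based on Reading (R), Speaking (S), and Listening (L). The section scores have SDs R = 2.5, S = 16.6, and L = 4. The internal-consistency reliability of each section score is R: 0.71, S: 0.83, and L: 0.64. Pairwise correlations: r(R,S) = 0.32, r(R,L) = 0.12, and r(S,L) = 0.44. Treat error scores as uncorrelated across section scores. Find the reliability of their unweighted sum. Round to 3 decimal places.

Var(R+S+L) = 2.5² + 16.6² + 4² + 2·[2.5·16.6·0.32 + 2.5·4·0.12 + 16.6·4·0.44] = 297.81 + 87.392 = 385.202.
Because errors are independent across components, Cov(Tᵢ,Tⱼ) = Cov(Xᵢ,Xⱼ); the off-diagonal part of the true-score variance is the same as above.
True-score variance = [2.5²·0.71 + 16.6²·0.83 + 4²·0.64] + 87.392 = 243.392 + 87.392 = 330.784.
Reliability = 330.784 / 385.202 = 0.859.

0.859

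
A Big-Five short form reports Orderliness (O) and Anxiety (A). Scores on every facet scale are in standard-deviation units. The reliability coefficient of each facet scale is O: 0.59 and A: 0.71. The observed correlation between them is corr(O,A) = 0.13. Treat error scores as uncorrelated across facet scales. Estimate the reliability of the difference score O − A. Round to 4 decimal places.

0.5977

Var(O−A) = 1 + 1 − 2·0.13 = 2 − 0.26 = 1.74.
Because errors are independent across components, Cov(Tᵢ,Tⱼ) = Cov(Xᵢ,Xⱼ); the off-diagonal part of the true-score variance is the same as above.
True-score variance = [0.59 + 0.71] − 0.26 = 1.3 − 0.26 = 1.04.
Reliability = 1.04 / 1.74 = 0.5977.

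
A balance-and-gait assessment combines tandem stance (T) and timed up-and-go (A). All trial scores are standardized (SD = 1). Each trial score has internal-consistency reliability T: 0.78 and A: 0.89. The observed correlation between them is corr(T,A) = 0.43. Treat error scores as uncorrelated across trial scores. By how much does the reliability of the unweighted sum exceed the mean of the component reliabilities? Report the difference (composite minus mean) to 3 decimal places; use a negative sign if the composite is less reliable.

Var(sum) = 2 + 0.86 = 2.86; true-score variance = 1.67 + 0.86 = 2.53; composite reliability = 0.8846.
Mean component reliability = 0.8350.
Difference = 0.8846 − 0.8350 = 0.050.

0.050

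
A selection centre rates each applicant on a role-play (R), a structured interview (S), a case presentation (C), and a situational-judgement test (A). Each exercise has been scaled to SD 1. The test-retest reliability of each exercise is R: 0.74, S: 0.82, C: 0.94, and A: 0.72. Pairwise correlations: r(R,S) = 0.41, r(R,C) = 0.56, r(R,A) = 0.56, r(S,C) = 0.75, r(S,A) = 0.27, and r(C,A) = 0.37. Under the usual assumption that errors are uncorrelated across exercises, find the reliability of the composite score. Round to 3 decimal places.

0.921

Var(R+S+C+A) = 4 + 2·[0.41 + 0.56 + 0.56 + 0.75 + 0.27 + 0.37] = 4 + 5.84 = 9.84.
Under uncorrelated errors the observed covariances equal the true-score covariances, so only the own-variance terms attenuate.
True-score variance = [0.74 + 0.82 + 0.94 + 0.72] + 5.84 = 3.22 + 5.84 = 9.06.
Reliability = 9.06 / 9.84 = 0.921.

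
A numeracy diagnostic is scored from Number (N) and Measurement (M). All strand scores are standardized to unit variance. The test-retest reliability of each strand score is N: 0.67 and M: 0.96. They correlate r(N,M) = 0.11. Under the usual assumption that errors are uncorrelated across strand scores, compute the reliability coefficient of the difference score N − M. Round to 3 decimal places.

Var(N−M) = 1 + 1 − 2·0.11 = 2 − 0.22 = 1.78.
With uncorrelated errors the cross-covariances are all true-score covariance, so they carry over unchanged; only the diagonal terms shrink to ρᵢσᵢ².
True-score variance = [0.67 + 0.96] − 0.22 = 1.63 − 0.22 = 1.41.
Reliability = 1.41 / 1.78 = 0.792.

0.792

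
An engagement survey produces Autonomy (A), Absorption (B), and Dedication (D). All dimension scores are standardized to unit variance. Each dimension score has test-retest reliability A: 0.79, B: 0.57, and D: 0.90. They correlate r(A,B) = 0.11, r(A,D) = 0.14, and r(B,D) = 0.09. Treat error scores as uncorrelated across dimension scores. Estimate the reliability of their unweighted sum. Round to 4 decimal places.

Var(A+B+D) = 3 + 2·[0.11 + 0.14 + 0.09] = 3 + 0.68 = 3.68.
With uncorrelated errors the cross-covariances are all true-score covariance, so they carry over unchanged; only the diagonal terms shrink to ρᵢσᵢ².
True-score variance = [0.79 + 0.57 + 0.90] + 0.68 = 2.26 + 0.68 = 2.94.
Reliability = 2.94 / 3.68 = 0.7989.

0.7989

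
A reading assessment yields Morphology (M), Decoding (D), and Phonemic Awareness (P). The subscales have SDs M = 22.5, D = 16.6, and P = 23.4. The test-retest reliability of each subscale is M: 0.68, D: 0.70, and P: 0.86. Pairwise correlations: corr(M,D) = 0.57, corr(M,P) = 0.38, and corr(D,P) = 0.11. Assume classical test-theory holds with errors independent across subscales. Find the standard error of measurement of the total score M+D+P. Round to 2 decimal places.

17.93

Var(total) = 1329.37 + 911.387 = 2240.76.
True-score variance = 1008.04 + 911.387 = 1919.43, so reliability = 0.8566.
Error variance = 2240.76 − 1919.43 = 321.326; SEM = √321.326 = 17.93.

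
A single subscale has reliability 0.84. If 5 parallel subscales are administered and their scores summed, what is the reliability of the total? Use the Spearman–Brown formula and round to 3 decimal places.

ρ_k = kρ / (1 + (k−1)ρ) = 5·0.84 / (1 + 4·0.84) = 4.200 / 4.360 = 0.963.

0.963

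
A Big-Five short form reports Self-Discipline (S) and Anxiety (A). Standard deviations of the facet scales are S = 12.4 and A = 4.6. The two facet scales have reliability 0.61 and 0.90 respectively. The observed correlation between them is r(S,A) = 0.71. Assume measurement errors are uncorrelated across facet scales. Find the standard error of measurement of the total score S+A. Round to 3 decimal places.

Var(total) = 174.92 + 80.9968 = 255.917.
True-score variance = 112.838 + 80.9968 = 193.834, so reliability = 0.7574.
Error variance = 255.917 − 193.834 = 62.0824; SEM = √62.0824 = 7.879.

7.879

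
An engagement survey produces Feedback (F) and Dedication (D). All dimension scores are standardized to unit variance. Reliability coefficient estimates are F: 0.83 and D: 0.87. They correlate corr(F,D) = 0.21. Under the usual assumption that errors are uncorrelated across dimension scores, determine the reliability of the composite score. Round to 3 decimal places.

Var(F+D) = 2 + 2·[0.21] = 2 + 0.42 = 2.42.
With uncorrelated errors the cross-covariances are all true-score covariance, so they carry over unchanged; only the diagonal terms shrink to ρᵢσᵢ².
True-score variance = [0.83 + 0.87] + 0.42 = 1.7 + 0.42 = 2.12.
Reliability = 2.12 / 2.42 = 0.876.

0.876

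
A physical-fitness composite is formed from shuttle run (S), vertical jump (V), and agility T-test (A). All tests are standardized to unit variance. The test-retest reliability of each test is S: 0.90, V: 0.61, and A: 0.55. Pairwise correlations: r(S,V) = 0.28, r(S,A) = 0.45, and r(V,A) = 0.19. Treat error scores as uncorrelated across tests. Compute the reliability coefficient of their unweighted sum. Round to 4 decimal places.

0.8058

Var(S+V+A) = 3 + 2·[0.28 + 0.45 + 0.19] = 3 + 1.84 = 4.84.
With uncorrelated errors the cross-covariances are all true-score covariance, so they carry over unchanged; only the diagonal terms shrink to ρᵢσᵢ².
True-score variance = [0.90 + 0.61 + 0.55] + 1.84 = 2.06 + 1.84 = 3.9.
Reliability = 3.9 / 4.84 = 0.8058.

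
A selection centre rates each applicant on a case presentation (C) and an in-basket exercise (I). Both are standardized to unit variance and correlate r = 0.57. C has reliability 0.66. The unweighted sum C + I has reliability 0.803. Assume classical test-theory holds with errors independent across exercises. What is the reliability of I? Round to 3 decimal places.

0.721

Var(C+I) = 2 + 2·0.57 = 3.140.
True-score variance = ρ_C + ρ_I + 2·0.57, so 0.803 = (0.66 + ρ_I + 1.14) / 3.140.
ρ_I = 0.803·3.140 − 0.66 − 1.14 = 0.721.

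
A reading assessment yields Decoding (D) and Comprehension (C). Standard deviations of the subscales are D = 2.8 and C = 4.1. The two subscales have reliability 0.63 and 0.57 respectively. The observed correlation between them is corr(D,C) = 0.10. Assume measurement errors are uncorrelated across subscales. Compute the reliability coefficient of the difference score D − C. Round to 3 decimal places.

Var(D−C) = 2.8² + 4.1² − 2·2.8·4.1·0.10 = 24.65 − 2.296 = 22.354.
Under uncorrelated errors the observed covariances equal the true-score covariances, so only the own-variance terms attenuate.
True-score variance = [2.8²·0.63 + 4.1²·0.57] − 2.296 = 14.5209 − 2.296 = 12.2249.
Reliability = 12.2249 / 22.354 = 0.547.

0.547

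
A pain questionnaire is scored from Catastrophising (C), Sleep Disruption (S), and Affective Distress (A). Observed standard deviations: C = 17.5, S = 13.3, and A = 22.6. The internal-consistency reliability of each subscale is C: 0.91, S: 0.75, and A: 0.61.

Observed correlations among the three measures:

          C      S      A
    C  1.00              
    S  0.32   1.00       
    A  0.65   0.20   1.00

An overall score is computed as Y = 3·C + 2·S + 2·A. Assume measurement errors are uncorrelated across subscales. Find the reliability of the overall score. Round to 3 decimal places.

Var(Y) = 3²·17.5² + 2²·13.3² + 2²·22.6² + 2·[6·17.5·13.3·0.32 + 6·17.5·22.6·0.65 + 4·13.3·22.6·0.20] = 5506.85 + 4459.59 = 9966.44.
Because errors are independent across components, Cov(Tᵢ,Tⱼ) = Cov(Xᵢ,Xⱼ); the off-diagonal part of the true-score variance is the same as above.
True-score variance = [3²·17.5²·0.91 + 2²·13.3²·0.75 + 2²·22.6²·0.61] + 4459.59 = 4285.11 + 4459.59 = 8744.7.
Reliability = 8744.7 / 9966.44 = 0.877.

0.877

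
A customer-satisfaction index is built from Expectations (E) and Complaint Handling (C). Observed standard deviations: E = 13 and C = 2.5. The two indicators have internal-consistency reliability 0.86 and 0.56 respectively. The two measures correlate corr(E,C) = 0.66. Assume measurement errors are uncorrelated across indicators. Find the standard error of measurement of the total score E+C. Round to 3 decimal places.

Var(total) = 175.25 + 42.9 = 218.15.
True-score variance = 148.84 + 42.9 = 191.74, so reliability = 0.8789.
Error variance = 218.15 − 191.74 = 26.41; SEM = √26.41 = 5.139.

5.139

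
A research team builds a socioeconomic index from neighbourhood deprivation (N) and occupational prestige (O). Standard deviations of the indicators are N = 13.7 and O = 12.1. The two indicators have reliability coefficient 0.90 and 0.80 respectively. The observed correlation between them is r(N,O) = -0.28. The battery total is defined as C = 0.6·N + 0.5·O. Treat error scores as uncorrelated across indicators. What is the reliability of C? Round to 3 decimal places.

0.816

Var(C) = 0.6²·13.7² + 0.5²·12.1² + 2·[0.3·13.7·12.1·(-0.28)] = 104.171 − 27.8494 = 76.3215.
With uncorrelated errors the cross-covariances are all true-score covariance, so they carry over unchanged; only the diagonal terms shrink to ρᵢσᵢ².
True-score variance = [0.6²·13.7²·0.90 + 0.5²·12.1²·0.80] − 27.8494 = 90.0936 − 27.8494 = 62.2442.
Reliability = 62.2442 / 76.3215 = 0.816.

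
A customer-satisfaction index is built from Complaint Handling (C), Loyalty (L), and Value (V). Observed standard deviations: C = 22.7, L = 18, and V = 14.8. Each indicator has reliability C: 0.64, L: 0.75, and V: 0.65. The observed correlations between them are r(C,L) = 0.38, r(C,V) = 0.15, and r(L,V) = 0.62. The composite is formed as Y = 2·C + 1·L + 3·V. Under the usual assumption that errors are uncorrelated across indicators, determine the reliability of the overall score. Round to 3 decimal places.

0.770

Var(Y) = 2²·22.7² + 18² + 3²·14.8² + 2·[2·22.7·18·0.38 + 6·22.7·14.8·0.15 + 3·18·14.8·0.62] = 4356.52 + 2216.81 = 6573.33.
With uncorrelated errors the cross-covariances are all true-score covariance, so they carry over unchanged; only the diagonal terms shrink to ρᵢσᵢ².
True-score variance = [2²·22.7²·0.64 + 18²·0.75 + 3²·14.8²·0.65] + 2216.81 = 2843.53 + 2216.81 = 5060.33.
Reliability = 5060.33 / 6573.33 = 0.770.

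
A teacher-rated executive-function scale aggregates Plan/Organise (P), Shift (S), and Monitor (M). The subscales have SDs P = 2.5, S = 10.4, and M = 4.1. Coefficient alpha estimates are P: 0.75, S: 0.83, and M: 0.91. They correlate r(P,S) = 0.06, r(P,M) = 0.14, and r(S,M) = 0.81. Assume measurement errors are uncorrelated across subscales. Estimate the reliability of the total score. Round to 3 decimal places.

0.896

Var(P+S+M) = 2.5² + 10.4² + 4.1² + 2·[2.5·10.4·0.06 + 2.5·4.1·0.14 + 10.4·4.1·0.81] = 131.22 + 75.0668 = 206.287.
With uncorrelated errors the cross-covariances are all true-score covariance, so they carry over unchanged; only the diagonal terms shrink to ρᵢσᵢ².
True-score variance = [2.5²·0.75 + 10.4²·0.83 + 4.1²·0.91] + 75.0668 = 109.757 + 75.0668 = 184.824.
Reliability = 184.824 / 206.287 = 0.896.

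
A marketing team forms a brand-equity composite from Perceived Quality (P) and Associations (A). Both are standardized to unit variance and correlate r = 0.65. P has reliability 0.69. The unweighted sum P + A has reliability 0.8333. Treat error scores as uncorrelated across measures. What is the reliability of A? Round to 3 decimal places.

0.760

Var(P+A) = 2 + 2·0.65 = 3.300.
True-score variance = ρ_P + ρ_A + 2·0.65, so 0.8333 = (0.69 + ρ_A + 1.30) / 3.300.
ρ_A = 0.8333·3.300 − 0.69 − 1.30 = 0.760.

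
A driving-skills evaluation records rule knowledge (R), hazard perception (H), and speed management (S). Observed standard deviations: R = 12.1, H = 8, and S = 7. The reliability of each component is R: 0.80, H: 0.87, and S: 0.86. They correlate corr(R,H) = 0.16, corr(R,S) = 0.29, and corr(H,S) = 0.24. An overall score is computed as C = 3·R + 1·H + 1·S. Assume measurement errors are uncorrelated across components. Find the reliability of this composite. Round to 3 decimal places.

0.836

Var(C) = 3²·12.1² + 8² + 7² + 2·[3·12.1·8·0.16 + 3·12.1·7·0.29 + 8·7·0.24] = 1430.69 + 267.186 = 1697.88.
Under uncorrelated errors the observed covariances equal the true-score covariances, so only the own-variance terms attenuate.
True-score variance = [3²·12.1²·0.80 + 8²·0.87 + 7²·0.86] + 267.186 = 1151.97 + 267.186 = 1419.16.
Reliability = 1419.16 / 1697.88 = 0.836.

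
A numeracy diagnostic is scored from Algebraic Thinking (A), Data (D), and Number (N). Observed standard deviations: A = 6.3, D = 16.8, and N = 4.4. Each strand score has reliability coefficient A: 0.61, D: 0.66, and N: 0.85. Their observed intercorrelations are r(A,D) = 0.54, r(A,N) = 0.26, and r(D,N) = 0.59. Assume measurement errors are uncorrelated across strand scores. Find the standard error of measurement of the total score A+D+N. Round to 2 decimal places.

10.69

Var(total) = 341.29 + 215.947 = 557.237.
True-score variance = 226.945 + 215.947 = 442.893, so reliability = 0.7948.
Error variance = 557.237 − 442.893 = 114.345; SEM = √114.345 = 10.69.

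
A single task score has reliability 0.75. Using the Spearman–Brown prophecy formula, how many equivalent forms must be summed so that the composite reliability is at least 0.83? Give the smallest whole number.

2

k ≥ ρ*(1−ρ₁)/(ρ₁(1−ρ*)) = 0.83·0.25 / (0.75·0.17) = 1.627.
Smallest integer k = 2.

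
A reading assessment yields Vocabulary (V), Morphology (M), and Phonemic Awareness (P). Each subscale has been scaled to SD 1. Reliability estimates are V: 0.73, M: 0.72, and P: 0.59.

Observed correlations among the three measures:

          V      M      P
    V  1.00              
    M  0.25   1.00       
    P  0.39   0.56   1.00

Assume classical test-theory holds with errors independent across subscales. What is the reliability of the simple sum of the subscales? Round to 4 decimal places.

Var(V+M+P) = 3 + 2·[0.25 + 0.39 + 0.56] = 3 + 2.4 = 5.4.
Under uncorrelated errors the observed covariances equal the true-score covariances, so only the own-variance terms attenuate.
True-score variance = [0.73 + 0.72 + 0.59] + 2.4 = 2.04 + 2.4 = 4.44.
Reliability = 4.44 / 5.4 = 0.8222.

0.8222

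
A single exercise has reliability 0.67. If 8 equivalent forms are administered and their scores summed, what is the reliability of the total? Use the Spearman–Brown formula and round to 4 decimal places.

0.9420

ρ_k = kρ / (1 + (k−1)ρ) = 8·0.67 / (1 + 7·0.67) = 5.360 / 5.690 = 0.9420.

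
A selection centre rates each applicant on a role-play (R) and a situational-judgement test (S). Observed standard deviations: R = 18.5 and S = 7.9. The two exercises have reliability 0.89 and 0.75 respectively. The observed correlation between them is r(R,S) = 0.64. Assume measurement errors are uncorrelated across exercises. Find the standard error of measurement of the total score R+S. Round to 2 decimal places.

Var(total) = 404.66 + 187.072 = 591.732.
True-score variance = 351.41 + 187.072 = 538.482, so reliability = 0.9100.
Error variance = 591.732 − 538.482 = 53.25; SEM = √53.25 = 7.30.

7.30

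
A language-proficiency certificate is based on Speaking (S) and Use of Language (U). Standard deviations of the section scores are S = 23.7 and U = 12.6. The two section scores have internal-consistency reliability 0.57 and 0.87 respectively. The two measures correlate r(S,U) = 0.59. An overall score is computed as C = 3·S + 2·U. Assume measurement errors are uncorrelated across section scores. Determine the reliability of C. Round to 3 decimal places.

0.711

Var(C) = 3²·23.7² + 2²·12.6² + 2·[6·23.7·12.6·0.59] = 5690.25 + 2114.23 = 7804.48.
Because errors are independent across components, Cov(Tᵢ,Tⱼ) = Cov(Xᵢ,Xⱼ); the off-diagonal part of the true-score variance is the same as above.
True-score variance = [3²·23.7²·0.57 + 2²·12.6²·0.87] + 2114.23 = 3433.95 + 2114.23 = 5548.18.
Reliability = 5548.18 / 7804.48 = 0.711.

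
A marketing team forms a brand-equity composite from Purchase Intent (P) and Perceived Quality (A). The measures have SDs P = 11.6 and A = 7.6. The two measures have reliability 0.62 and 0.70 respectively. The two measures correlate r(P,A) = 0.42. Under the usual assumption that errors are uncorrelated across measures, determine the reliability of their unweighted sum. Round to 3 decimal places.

0.743

Var(P+A) = 11.6² + 7.6² + 2·[11.6·7.6·0.42] = 192.32 + 74.0544 = 266.374.
With uncorrelated errors the cross-covariances are all true-score covariance, so they carry over unchanged; only the diagonal terms shrink to ρᵢσᵢ².
True-score variance = [11.6²·0.62 + 7.6²·0.70] + 74.0544 = 123.859 + 74.0544 = 197.914.
Reliability = 197.914 / 266.374 = 0.743.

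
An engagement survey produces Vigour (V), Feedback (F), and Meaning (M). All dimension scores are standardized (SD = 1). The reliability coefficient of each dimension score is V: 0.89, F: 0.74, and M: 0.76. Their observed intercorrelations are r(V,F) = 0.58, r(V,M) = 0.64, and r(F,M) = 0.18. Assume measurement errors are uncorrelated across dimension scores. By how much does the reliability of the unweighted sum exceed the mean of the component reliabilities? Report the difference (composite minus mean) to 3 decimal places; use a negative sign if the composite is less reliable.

Var(sum) = 3 + 2.8 = 5.8; true-score variance = 2.39 + 2.8 = 5.19; composite reliability = 0.8948.
Mean component reliability = 0.7967.
Difference = 0.8948 − 0.7967 = 0.098.

0.098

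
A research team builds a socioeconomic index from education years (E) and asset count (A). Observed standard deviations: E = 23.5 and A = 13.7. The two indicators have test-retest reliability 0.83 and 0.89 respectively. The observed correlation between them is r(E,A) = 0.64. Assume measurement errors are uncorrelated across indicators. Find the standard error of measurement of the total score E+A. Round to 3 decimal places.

10.702

Var(total) = 739.94 + 412.096 = 1152.04.
True-score variance = 625.412 + 412.096 = 1037.51, so reliability = 0.9006.
Error variance = 1152.04 − 1037.51 = 114.528; SEM = √114.528 = 10.702.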